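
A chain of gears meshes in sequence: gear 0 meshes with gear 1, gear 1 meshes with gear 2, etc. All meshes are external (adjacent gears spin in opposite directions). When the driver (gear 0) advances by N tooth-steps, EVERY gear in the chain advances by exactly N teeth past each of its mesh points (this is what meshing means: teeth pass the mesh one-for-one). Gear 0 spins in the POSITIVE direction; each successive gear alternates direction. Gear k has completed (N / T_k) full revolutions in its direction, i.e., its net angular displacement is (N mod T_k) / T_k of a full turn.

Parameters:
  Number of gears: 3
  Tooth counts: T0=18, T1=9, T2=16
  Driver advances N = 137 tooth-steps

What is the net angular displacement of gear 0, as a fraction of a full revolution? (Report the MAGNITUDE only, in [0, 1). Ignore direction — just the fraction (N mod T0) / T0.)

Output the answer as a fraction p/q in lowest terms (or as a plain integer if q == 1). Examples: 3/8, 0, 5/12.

Chain of 3 gears, tooth counts: [18, 9, 16]
  gear 0: T0=18, direction=positive, advance = 137 mod 18 = 11 teeth = 11/18 turn
  gear 1: T1=9, direction=negative, advance = 137 mod 9 = 2 teeth = 2/9 turn
  gear 2: T2=16, direction=positive, advance = 137 mod 16 = 9 teeth = 9/16 turn
Gear 0: 137 mod 18 = 11
Fraction = 11 / 18 = 11/18 (gcd(11,18)=1) = 11/18

Answer: 11/18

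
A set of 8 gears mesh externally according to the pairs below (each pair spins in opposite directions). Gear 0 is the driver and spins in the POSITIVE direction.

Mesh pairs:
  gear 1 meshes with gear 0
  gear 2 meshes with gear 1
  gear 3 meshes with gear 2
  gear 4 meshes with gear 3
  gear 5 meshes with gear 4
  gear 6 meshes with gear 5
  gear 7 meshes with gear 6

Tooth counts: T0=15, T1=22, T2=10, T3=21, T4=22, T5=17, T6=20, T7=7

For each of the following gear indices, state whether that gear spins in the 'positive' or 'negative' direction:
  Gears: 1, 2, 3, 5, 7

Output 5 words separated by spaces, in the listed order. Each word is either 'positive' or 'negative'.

Answer: negative positive negative negative negative

Derivation:
Gear 0 (driver): positive (depth 0)
  gear 1: meshes with gear 0 -> depth 1 -> negative (opposite of gear 0)
  gear 2: meshes with gear 1 -> depth 2 -> positive (opposite of gear 1)
  gear 3: meshes with gear 2 -> depth 3 -> negative (opposite of gear 2)
  gear 4: meshes with gear 3 -> depth 4 -> positive (opposite of gear 3)
  gear 5: meshes with gear 4 -> depth 5 -> negative (opposite of gear 4)
  gear 6: meshes with gear 5 -> depth 6 -> positive (opposite of gear 5)
  gear 7: meshes with gear 6 -> depth 7 -> negative (opposite of gear 6)
Queried indices 1, 2, 3, 5, 7 -> negative, positive, negative, negative, negative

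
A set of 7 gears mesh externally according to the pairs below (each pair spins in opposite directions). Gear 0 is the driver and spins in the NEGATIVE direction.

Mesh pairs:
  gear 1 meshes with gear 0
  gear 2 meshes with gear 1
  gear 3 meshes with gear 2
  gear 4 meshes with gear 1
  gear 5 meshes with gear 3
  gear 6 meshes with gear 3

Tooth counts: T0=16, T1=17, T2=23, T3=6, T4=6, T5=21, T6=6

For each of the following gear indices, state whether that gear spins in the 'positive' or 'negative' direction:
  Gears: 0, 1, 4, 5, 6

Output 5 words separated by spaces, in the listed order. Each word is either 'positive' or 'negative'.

Gear 0 (driver): negative (depth 0)
  gear 1: meshes with gear 0 -> depth 1 -> positive (opposite of gear 0)
  gear 2: meshes with gear 1 -> depth 2 -> negative (opposite of gear 1)
  gear 3: meshes with gear 2 -> depth 3 -> positive (opposite of gear 2)
  gear 4: meshes with gear 1 -> depth 2 -> negative (opposite of gear 1)
  gear 5: meshes with gear 3 -> depth 4 -> negative (opposite of gear 3)
  gear 6: meshes with gear 3 -> depth 4 -> negative (opposite of gear 3)
Queried indices 0, 1, 4, 5, 6 -> negative, positive, negative, negative, negative

Answer: negative positive negative negative negative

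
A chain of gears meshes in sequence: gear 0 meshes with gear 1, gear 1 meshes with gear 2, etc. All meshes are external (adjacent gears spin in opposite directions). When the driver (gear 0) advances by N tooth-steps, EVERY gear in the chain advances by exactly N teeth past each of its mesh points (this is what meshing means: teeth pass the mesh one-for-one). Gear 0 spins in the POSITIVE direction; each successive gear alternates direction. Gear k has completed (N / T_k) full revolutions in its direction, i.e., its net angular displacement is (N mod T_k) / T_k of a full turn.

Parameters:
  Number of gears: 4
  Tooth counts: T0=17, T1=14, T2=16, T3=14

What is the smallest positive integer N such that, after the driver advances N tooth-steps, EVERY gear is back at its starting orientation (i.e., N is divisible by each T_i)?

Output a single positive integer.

Gear k returns to start when N is a multiple of T_k.
All gears at start simultaneously when N is a common multiple of [17, 14, 16, 14]; the smallest such N is lcm(17, 14, 16, 14).
Start: lcm = T0 = 17
Fold in T1=14: gcd(17, 14) = 1; lcm(17, 14) = 17 * 14 / 1 = 238 / 1 = 238
Fold in T2=16: gcd(238, 16) = 2; lcm(238, 16) = 238 * 16 / 2 = 3808 / 2 = 1904
Fold in T3=14: gcd(1904, 14) = 14; lcm(1904, 14) = 1904 * 14 / 14 = 26656 / 14 = 1904
Full cycle length = 1904

Answer: 1904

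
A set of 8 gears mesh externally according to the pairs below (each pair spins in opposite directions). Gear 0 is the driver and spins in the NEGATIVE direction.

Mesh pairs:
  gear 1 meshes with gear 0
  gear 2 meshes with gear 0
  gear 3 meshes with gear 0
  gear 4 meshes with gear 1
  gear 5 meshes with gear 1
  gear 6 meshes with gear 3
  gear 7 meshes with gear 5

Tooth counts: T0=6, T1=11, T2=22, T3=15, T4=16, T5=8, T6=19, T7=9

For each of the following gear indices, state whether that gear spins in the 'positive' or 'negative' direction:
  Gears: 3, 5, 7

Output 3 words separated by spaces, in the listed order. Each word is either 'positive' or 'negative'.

Answer: positive negative positive

Derivation:
Gear 0 (driver): negative (depth 0)
  gear 1: meshes with gear 0 -> depth 1 -> positive (opposite of gear 0)
  gear 2: meshes with gear 0 -> depth 1 -> positive (opposite of gear 0)
  gear 3: meshes with gear 0 -> depth 1 -> positive (opposite of gear 0)
  gear 4: meshes with gear 1 -> depth 2 -> negative (opposite of gear 1)
  gear 5: meshes with gear 1 -> depth 2 -> negative (opposite of gear 1)
  gear 6: meshes with gear 3 -> depth 2 -> negative (opposite of gear 3)
  gear 7: meshes with gear 5 -> depth 3 -> positive (opposite of gear 5)
Queried indices 3, 5, 7 -> positive, negative, positive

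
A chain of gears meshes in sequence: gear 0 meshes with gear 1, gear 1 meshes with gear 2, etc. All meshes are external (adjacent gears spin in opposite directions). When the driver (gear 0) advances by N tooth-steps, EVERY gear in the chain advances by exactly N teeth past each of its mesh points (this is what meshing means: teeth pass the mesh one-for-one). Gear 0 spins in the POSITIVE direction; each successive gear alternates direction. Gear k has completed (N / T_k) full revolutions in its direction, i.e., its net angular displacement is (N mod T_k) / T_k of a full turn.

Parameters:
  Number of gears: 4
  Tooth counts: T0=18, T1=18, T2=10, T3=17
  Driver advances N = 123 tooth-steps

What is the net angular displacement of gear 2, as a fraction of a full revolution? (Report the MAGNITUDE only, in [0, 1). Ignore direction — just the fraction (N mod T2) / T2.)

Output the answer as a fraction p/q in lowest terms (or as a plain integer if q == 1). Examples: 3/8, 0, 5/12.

Answer: 3/10

Derivation:
Chain of 4 gears, tooth counts: [18, 18, 10, 17]
  gear 0: T0=18, direction=positive, advance = 123 mod 18 = 15 teeth = 15/18 turn
  gear 1: T1=18, direction=negative, advance = 123 mod 18 = 15 teeth = 15/18 turn
  gear 2: T2=10, direction=positive, advance = 123 mod 10 = 3 teeth = 3/10 turn
  gear 3: T3=17, direction=negative, advance = 123 mod 17 = 4 teeth = 4/17 turn
Gear 2: 123 mod 10 = 3
Fraction = 3 / 10 = 3/10 (gcd(3,10)=1) = 3/10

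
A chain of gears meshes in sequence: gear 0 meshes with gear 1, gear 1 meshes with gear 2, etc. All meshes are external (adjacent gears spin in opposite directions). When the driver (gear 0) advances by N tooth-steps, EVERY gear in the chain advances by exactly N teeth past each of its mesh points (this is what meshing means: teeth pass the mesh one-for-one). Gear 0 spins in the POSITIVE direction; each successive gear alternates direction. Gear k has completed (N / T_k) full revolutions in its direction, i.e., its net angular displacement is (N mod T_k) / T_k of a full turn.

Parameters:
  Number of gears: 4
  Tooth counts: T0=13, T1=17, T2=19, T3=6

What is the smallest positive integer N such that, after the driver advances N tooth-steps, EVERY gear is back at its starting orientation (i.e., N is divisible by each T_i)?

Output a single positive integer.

Answer: 25194

Derivation:
Gear k returns to start when N is a multiple of T_k.
All gears at start simultaneously when N is a common multiple of [13, 17, 19, 6]; the smallest such N is lcm(13, 17, 19, 6).
Start: lcm = T0 = 13
Fold in T1=17: gcd(13, 17) = 1; lcm(13, 17) = 13 * 17 / 1 = 221 / 1 = 221
Fold in T2=19: gcd(221, 19) = 1; lcm(221, 19) = 221 * 19 / 1 = 4199 / 1 = 4199
Fold in T3=6: gcd(4199, 6) = 1; lcm(4199, 6) = 4199 * 6 / 1 = 25194 / 1 = 25194
Full cycle length = 25194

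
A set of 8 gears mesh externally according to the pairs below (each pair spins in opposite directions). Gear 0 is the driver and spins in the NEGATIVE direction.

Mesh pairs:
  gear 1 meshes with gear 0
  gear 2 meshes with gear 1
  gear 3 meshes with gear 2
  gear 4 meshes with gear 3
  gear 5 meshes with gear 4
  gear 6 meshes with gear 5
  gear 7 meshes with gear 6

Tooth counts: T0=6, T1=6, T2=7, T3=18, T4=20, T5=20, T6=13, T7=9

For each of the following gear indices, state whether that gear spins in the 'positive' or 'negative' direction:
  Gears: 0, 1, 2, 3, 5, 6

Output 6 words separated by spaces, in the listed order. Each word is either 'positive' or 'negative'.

Answer: negative positive negative positive positive negative

Derivation:
Gear 0 (driver): negative (depth 0)
  gear 1: meshes with gear 0 -> depth 1 -> positive (opposite of gear 0)
  gear 2: meshes with gear 1 -> depth 2 -> negative (opposite of gear 1)
  gear 3: meshes with gear 2 -> depth 3 -> positive (opposite of gear 2)
  gear 4: meshes with gear 3 -> depth 4 -> negative (opposite of gear 3)
  gear 5: meshes with gear 4 -> depth 5 -> positive (opposite of gear 4)
  gear 6: meshes with gear 5 -> depth 6 -> negative (opposite of gear 5)
  gear 7: meshes with gear 6 -> depth 7 -> positive (opposite of gear 6)
Queried indices 0, 1, 2, 3, 5, 6 -> negative, positive, negative, positive, positive, negative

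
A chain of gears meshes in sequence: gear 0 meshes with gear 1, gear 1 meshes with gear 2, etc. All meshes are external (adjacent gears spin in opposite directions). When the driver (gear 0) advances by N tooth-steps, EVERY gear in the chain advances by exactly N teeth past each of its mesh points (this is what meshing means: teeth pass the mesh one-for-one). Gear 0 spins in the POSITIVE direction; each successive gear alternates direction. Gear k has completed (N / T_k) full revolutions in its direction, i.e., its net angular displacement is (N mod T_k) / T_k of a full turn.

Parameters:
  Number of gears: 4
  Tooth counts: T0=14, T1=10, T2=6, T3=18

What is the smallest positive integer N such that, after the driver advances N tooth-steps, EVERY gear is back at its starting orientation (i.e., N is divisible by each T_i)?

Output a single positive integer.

Answer: 630

Derivation:
Gear k returns to start when N is a multiple of T_k.
All gears at start simultaneously when N is a common multiple of [14, 10, 6, 18]; the smallest such N is lcm(14, 10, 6, 18).
Start: lcm = T0 = 14
Fold in T1=10: gcd(14, 10) = 2; lcm(14, 10) = 14 * 10 / 2 = 140 / 2 = 70
Fold in T2=6: gcd(70, 6) = 2; lcm(70, 6) = 70 * 6 / 2 = 420 / 2 = 210
Fold in T3=18: gcd(210, 18) = 6; lcm(210, 18) = 210 * 18 / 6 = 3780 / 6 = 630
Full cycle length = 630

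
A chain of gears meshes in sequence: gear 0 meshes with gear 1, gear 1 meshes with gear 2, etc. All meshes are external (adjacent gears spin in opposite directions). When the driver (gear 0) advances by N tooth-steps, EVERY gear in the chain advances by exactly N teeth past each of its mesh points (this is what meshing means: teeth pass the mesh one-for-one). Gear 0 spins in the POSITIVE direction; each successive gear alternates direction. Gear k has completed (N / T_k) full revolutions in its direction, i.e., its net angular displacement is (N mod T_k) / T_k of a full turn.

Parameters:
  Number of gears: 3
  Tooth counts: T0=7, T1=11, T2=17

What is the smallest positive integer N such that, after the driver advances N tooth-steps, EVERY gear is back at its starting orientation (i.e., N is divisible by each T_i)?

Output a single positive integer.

Answer: 1309

Derivation:
Gear k returns to start when N is a multiple of T_k.
All gears at start simultaneously when N is a common multiple of [7, 11, 17]; the smallest such N is lcm(7, 11, 17).
Start: lcm = T0 = 7
Fold in T1=11: gcd(7, 11) = 1; lcm(7, 11) = 7 * 11 / 1 = 77 / 1 = 77
Fold in T2=17: gcd(77, 17) = 1; lcm(77, 17) = 77 * 17 / 1 = 1309 / 1 = 1309
Full cycle length = 1309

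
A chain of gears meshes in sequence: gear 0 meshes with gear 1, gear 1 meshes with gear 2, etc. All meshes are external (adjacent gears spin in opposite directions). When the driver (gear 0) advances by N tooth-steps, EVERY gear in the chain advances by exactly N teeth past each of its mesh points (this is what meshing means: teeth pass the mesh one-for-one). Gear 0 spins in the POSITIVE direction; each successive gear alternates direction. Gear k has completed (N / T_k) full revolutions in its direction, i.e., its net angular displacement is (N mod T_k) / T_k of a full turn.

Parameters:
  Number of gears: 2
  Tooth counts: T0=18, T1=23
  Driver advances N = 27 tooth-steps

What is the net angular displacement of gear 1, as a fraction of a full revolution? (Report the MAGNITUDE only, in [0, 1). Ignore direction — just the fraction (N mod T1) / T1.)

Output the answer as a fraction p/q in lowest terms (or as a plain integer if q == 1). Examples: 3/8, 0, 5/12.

Chain of 2 gears, tooth counts: [18, 23]
  gear 0: T0=18, direction=positive, advance = 27 mod 18 = 9 teeth = 9/18 turn
  gear 1: T1=23, direction=negative, advance = 27 mod 23 = 4 teeth = 4/23 turn
Gear 1: 27 mod 23 = 4
Fraction = 4 / 23 = 4/23 (gcd(4,23)=1) = 4/23

Answer: 4/23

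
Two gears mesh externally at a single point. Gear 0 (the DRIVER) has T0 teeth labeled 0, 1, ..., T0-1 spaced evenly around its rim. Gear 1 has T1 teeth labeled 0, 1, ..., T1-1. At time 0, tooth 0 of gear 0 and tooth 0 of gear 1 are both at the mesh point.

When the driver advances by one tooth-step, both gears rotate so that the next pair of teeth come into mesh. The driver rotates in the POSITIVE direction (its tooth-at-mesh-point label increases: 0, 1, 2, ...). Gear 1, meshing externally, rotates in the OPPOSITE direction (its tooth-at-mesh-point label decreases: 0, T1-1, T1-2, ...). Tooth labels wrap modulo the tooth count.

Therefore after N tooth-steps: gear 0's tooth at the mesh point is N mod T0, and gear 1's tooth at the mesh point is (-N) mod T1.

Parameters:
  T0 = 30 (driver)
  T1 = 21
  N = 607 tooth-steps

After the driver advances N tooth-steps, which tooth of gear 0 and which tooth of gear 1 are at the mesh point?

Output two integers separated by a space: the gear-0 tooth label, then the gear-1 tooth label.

Gear 0 (driver, T0=30): tooth at mesh = N mod T0
  607 = 20 * 30 + 7, so 607 mod 30 = 7
  gear 0 tooth = 7
Gear 1 (driven, T1=21): tooth at mesh = (-N) mod T1
  607 = 28 * 21 + 19, so 607 mod 21 = 19
  (-607) mod 21 = (-19) mod 21 = 21 - 19 = 2
Mesh after 607 steps: gear-0 tooth 7 meets gear-1 tooth 2

Answer: 7 2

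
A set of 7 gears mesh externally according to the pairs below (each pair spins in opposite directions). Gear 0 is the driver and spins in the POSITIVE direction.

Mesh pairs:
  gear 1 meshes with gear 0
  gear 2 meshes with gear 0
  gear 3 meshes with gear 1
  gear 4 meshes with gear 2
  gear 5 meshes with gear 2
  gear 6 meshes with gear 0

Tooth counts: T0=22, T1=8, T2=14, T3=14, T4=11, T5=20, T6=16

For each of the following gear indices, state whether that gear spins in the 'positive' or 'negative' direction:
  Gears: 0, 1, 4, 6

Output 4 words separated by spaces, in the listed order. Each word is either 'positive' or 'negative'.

Gear 0 (driver): positive (depth 0)
  gear 1: meshes with gear 0 -> depth 1 -> negative (opposite of gear 0)
  gear 2: meshes with gear 0 -> depth 1 -> negative (opposite of gear 0)
  gear 3: meshes with gear 1 -> depth 2 -> positive (opposite of gear 1)
  gear 4: meshes with gear 2 -> depth 2 -> positive (opposite of gear 2)
  gear 5: meshes with gear 2 -> depth 2 -> positive (opposite of gear 2)
  gear 6: meshes with gear 0 -> depth 1 -> negative (opposite of gear 0)
Queried indices 0, 1, 4, 6 -> positive, negative, positive, negative

Answer: positive negative positive negative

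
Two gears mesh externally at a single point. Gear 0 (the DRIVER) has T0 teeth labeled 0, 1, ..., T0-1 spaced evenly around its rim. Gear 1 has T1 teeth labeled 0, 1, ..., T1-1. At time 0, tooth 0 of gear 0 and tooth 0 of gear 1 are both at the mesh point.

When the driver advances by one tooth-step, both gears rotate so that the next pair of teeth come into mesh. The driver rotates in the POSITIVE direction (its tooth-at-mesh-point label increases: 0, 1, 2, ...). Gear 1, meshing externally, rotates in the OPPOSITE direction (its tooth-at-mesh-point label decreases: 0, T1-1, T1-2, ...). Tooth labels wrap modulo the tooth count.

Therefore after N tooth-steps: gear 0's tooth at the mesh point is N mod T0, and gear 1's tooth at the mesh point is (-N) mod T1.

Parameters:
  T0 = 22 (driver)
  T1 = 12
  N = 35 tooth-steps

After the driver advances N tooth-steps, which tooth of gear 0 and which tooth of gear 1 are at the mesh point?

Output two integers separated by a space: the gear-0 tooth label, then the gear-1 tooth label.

Gear 0 (driver, T0=22): tooth at mesh = N mod T0
  35 = 1 * 22 + 13, so 35 mod 22 = 13
  gear 0 tooth = 13
Gear 1 (driven, T1=12): tooth at mesh = (-N) mod T1
  35 = 2 * 12 + 11, so 35 mod 12 = 11
  (-35) mod 12 = (-11) mod 12 = 12 - 11 = 1
Mesh after 35 steps: gear-0 tooth 13 meets gear-1 tooth 1

Answer: 13 1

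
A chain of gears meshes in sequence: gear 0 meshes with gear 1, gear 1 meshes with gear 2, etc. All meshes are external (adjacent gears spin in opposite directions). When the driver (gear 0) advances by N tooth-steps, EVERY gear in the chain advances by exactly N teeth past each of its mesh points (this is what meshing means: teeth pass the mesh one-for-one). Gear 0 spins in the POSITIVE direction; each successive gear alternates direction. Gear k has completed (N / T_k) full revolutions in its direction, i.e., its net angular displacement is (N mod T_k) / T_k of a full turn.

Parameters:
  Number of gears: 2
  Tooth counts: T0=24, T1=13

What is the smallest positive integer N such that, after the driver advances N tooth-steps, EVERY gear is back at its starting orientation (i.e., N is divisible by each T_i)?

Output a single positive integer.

Answer: 312

Derivation:
Gear k returns to start when N is a multiple of T_k.
All gears at start simultaneously when N is a common multiple of [24, 13]; the smallest such N is lcm(24, 13).
Start: lcm = T0 = 24
Fold in T1=13: gcd(24, 13) = 1; lcm(24, 13) = 24 * 13 / 1 = 312 / 1 = 312
Full cycle length = 312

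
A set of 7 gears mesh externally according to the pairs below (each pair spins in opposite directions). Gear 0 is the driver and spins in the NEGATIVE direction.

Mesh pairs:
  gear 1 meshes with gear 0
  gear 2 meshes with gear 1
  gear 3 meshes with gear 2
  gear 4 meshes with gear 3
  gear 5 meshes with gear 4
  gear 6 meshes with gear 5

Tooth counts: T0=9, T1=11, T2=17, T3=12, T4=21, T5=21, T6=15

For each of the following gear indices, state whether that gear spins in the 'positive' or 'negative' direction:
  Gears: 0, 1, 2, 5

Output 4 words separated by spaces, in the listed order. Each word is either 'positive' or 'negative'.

Answer: negative positive negative positive

Derivation:
Gear 0 (driver): negative (depth 0)
  gear 1: meshes with gear 0 -> depth 1 -> positive (opposite of gear 0)
  gear 2: meshes with gear 1 -> depth 2 -> negative (opposite of gear 1)
  gear 3: meshes with gear 2 -> depth 3 -> positive (opposite of gear 2)
  gear 4: meshes with gear 3 -> depth 4 -> negative (opposite of gear 3)
  gear 5: meshes with gear 4 -> depth 5 -> positive (opposite of gear 4)
  gear 6: meshes with gear 5 -> depth 6 -> negative (opposite of gear 5)
Queried indices 0, 1, 2, 5 -> negative, positive, negative, positive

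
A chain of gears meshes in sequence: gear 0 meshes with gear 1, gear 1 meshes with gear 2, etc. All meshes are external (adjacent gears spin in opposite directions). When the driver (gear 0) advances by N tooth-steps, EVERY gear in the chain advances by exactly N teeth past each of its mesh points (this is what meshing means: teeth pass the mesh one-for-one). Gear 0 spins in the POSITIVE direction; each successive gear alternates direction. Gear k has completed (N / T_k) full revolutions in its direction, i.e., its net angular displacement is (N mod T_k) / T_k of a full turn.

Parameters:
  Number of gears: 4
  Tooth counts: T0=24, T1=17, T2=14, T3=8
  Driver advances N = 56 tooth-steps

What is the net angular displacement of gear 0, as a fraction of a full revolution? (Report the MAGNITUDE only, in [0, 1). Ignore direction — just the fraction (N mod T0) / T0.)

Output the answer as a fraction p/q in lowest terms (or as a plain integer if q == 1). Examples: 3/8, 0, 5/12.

Answer: 1/3

Derivation:
Chain of 4 gears, tooth counts: [24, 17, 14, 8]
  gear 0: T0=24, direction=positive, advance = 56 mod 24 = 8 teeth = 8/24 turn
  gear 1: T1=17, direction=negative, advance = 56 mod 17 = 5 teeth = 5/17 turn
  gear 2: T2=14, direction=positive, advance = 56 mod 14 = 0 teeth = 0/14 turn
  gear 3: T3=8, direction=negative, advance = 56 mod 8 = 0 teeth = 0/8 turn
Gear 0: 56 mod 24 = 8
Fraction = 8 / 24 = 1/3 (gcd(8,24)=8) = 1/3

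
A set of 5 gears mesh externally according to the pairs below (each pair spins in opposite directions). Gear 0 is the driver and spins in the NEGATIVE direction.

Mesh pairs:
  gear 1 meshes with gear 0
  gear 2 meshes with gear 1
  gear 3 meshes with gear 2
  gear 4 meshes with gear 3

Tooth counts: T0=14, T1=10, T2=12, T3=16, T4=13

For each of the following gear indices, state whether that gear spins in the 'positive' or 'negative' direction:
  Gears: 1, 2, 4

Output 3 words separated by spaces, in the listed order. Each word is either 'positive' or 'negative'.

Gear 0 (driver): negative (depth 0)
  gear 1: meshes with gear 0 -> depth 1 -> positive (opposite of gear 0)
  gear 2: meshes with gear 1 -> depth 2 -> negative (opposite of gear 1)
  gear 3: meshes with gear 2 -> depth 3 -> positive (opposite of gear 2)
  gear 4: meshes with gear 3 -> depth 4 -> negative (opposite of gear 3)
Queried indices 1, 2, 4 -> positive, negative, negative

Answer: positive negative negative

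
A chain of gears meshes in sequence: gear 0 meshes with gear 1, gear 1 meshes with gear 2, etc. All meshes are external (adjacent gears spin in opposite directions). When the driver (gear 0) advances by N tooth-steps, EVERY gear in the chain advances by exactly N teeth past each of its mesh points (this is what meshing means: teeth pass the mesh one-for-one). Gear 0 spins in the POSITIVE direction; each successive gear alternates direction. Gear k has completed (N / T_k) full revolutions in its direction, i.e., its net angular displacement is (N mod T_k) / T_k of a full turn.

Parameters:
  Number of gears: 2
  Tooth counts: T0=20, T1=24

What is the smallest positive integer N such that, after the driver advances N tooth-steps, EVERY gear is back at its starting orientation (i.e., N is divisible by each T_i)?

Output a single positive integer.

Gear k returns to start when N is a multiple of T_k.
All gears at start simultaneously when N is a common multiple of [20, 24]; the smallest such N is lcm(20, 24).
Start: lcm = T0 = 20
Fold in T1=24: gcd(20, 24) = 4; lcm(20, 24) = 20 * 24 / 4 = 480 / 4 = 120
Full cycle length = 120

Answer: 120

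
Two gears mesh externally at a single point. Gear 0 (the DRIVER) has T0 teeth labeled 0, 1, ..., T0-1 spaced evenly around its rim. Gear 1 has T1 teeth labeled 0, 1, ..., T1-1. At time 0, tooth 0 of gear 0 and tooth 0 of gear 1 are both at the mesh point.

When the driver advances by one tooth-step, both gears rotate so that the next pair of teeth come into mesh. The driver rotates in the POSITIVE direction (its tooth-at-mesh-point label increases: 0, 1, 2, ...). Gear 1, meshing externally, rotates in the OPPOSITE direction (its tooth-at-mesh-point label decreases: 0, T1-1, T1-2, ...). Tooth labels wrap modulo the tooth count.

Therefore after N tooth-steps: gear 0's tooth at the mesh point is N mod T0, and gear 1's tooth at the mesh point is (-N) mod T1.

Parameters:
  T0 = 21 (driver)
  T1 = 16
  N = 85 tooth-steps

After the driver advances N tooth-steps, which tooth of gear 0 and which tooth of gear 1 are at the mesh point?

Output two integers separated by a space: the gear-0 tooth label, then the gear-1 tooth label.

Answer: 1 11

Derivation:
Gear 0 (driver, T0=21): tooth at mesh = N mod T0
  85 = 4 * 21 + 1, so 85 mod 21 = 1
  gear 0 tooth = 1
Gear 1 (driven, T1=16): tooth at mesh = (-N) mod T1
  85 = 5 * 16 + 5, so 85 mod 16 = 5
  (-85) mod 16 = (-5) mod 16 = 16 - 5 = 11
Mesh after 85 steps: gear-0 tooth 1 meets gear-1 tooth 11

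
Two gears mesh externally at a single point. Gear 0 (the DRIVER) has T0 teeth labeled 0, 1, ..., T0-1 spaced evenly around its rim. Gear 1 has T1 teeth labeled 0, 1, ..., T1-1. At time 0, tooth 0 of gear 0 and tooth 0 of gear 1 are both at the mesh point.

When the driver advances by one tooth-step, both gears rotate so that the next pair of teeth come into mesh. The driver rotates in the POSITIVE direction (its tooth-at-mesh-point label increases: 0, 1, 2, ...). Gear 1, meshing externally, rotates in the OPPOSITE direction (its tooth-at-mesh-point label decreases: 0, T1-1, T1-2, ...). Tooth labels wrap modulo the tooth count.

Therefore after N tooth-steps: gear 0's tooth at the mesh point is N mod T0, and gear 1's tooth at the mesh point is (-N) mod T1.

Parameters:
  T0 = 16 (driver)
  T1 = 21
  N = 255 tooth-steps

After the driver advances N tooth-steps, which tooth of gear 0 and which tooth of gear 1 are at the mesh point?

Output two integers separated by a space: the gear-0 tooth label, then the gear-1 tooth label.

Answer: 15 18

Derivation:
Gear 0 (driver, T0=16): tooth at mesh = N mod T0
  255 = 15 * 16 + 15, so 255 mod 16 = 15
  gear 0 tooth = 15
Gear 1 (driven, T1=21): tooth at mesh = (-N) mod T1
  255 = 12 * 21 + 3, so 255 mod 21 = 3
  (-255) mod 21 = (-3) mod 21 = 21 - 3 = 18
Mesh after 255 steps: gear-0 tooth 15 meets gear-1 tooth 18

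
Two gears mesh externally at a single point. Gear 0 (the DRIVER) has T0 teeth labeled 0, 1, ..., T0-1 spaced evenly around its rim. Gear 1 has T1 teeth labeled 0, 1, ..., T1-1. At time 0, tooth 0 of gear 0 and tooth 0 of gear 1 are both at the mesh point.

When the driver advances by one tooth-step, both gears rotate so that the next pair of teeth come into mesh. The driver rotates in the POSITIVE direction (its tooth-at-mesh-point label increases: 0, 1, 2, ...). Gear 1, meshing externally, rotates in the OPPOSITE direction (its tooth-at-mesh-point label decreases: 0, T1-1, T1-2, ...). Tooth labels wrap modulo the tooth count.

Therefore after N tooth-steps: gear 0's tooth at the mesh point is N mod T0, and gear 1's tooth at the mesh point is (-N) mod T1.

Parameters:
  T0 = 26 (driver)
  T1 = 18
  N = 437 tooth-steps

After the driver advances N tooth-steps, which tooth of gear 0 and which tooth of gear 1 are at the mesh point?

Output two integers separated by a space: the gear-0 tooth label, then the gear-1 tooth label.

Answer: 21 13

Derivation:
Gear 0 (driver, T0=26): tooth at mesh = N mod T0
  437 = 16 * 26 + 21, so 437 mod 26 = 21
  gear 0 tooth = 21
Gear 1 (driven, T1=18): tooth at mesh = (-N) mod T1
  437 = 24 * 18 + 5, so 437 mod 18 = 5
  (-437) mod 18 = (-5) mod 18 = 18 - 5 = 13
Mesh after 437 steps: gear-0 tooth 21 meets gear-1 tooth 13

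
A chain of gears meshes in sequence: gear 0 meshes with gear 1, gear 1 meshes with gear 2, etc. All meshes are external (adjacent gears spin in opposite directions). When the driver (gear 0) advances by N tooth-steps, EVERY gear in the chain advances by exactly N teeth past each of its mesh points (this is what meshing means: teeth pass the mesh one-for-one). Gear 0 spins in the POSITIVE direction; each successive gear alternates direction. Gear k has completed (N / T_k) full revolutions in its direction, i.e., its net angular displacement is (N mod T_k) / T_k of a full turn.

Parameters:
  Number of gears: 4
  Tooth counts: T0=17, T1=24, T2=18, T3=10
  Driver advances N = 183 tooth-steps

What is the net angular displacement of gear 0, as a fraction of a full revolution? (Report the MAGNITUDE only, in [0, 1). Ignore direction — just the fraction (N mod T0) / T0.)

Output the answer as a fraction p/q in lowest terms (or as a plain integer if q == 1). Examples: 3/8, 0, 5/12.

Chain of 4 gears, tooth counts: [17, 24, 18, 10]
  gear 0: T0=17, direction=positive, advance = 183 mod 17 = 13 teeth = 13/17 turn
  gear 1: T1=24, direction=negative, advance = 183 mod 24 = 15 teeth = 15/24 turn
  gear 2: T2=18, direction=positive, advance = 183 mod 18 = 3 teeth = 3/18 turn
  gear 3: T3=10, direction=negative, advance = 183 mod 10 = 3 teeth = 3/10 turn
Gear 0: 183 mod 17 = 13
Fraction = 13 / 17 = 13/17 (gcd(13,17)=1) = 13/17

Answer: 13/17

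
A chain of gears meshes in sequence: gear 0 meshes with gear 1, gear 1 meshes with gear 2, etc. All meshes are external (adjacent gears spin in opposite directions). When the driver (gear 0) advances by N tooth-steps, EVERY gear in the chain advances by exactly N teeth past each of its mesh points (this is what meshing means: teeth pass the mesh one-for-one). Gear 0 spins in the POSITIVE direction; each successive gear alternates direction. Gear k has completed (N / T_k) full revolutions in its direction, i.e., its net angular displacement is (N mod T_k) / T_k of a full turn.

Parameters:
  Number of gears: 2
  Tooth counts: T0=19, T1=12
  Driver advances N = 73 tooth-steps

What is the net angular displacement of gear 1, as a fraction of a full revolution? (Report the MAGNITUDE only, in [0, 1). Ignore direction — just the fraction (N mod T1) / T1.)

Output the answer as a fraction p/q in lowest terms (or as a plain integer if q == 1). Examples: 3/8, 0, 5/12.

Answer: 1/12

Derivation:
Chain of 2 gears, tooth counts: [19, 12]
  gear 0: T0=19, direction=positive, advance = 73 mod 19 = 16 teeth = 16/19 turn
  gear 1: T1=12, direction=negative, advance = 73 mod 12 = 1 teeth = 1/12 turn
Gear 1: 73 mod 12 = 1
Fraction = 1 / 12 = 1/12 (gcd(1,12)=1) = 1/12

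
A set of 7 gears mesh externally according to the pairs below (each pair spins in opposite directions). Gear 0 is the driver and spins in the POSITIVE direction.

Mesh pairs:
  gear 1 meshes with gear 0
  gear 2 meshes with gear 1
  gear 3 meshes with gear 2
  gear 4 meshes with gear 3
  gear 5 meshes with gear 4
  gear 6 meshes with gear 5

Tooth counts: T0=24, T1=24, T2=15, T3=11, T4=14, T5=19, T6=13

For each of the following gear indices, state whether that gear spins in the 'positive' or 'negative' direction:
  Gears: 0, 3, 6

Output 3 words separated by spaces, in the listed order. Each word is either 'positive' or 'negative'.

Answer: positive negative positive

Derivation:
Gear 0 (driver): positive (depth 0)
  gear 1: meshes with gear 0 -> depth 1 -> negative (opposite of gear 0)
  gear 2: meshes with gear 1 -> depth 2 -> positive (opposite of gear 1)
  gear 3: meshes with gear 2 -> depth 3 -> negative (opposite of gear 2)
  gear 4: meshes with gear 3 -> depth 4 -> positive (opposite of gear 3)
  gear 5: meshes with gear 4 -> depth 5 -> negative (opposite of gear 4)
  gear 6: meshes with gear 5 -> depth 6 -> positive (opposite of gear 5)
Queried indices 0, 3, 6 -> positive, negative, positive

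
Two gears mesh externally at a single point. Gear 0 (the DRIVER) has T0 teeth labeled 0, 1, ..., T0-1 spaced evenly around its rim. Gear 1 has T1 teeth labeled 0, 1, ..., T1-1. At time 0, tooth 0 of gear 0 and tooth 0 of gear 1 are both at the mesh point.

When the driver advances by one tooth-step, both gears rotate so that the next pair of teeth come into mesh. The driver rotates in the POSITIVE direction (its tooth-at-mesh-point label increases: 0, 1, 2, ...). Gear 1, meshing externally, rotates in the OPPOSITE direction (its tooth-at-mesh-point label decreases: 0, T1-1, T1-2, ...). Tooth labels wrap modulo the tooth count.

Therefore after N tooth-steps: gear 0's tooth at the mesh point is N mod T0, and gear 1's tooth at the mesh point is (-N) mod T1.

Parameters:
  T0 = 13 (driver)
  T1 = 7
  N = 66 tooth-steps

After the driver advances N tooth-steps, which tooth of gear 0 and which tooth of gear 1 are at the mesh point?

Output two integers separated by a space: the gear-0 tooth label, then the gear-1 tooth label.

Answer: 1 4

Derivation:
Gear 0 (driver, T0=13): tooth at mesh = N mod T0
  66 = 5 * 13 + 1, so 66 mod 13 = 1
  gear 0 tooth = 1
Gear 1 (driven, T1=7): tooth at mesh = (-N) mod T1
  66 = 9 * 7 + 3, so 66 mod 7 = 3
  (-66) mod 7 = (-3) mod 7 = 7 - 3 = 4
Mesh after 66 steps: gear-0 tooth 1 meets gear-1 tooth 4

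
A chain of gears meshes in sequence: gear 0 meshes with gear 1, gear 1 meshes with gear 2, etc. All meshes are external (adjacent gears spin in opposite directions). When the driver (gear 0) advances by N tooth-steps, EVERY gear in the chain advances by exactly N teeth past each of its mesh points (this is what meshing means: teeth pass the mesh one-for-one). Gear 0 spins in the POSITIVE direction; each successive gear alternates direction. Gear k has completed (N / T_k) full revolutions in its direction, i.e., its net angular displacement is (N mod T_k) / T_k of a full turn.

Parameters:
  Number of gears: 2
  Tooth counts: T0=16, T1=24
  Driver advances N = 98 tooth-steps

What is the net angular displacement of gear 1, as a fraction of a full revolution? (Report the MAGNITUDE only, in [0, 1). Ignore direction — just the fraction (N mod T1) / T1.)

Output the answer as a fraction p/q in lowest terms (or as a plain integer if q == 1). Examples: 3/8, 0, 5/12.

Answer: 1/12

Derivation:
Chain of 2 gears, tooth counts: [16, 24]
  gear 0: T0=16, direction=positive, advance = 98 mod 16 = 2 teeth = 2/16 turn
  gear 1: T1=24, direction=negative, advance = 98 mod 24 = 2 teeth = 2/24 turn
Gear 1: 98 mod 24 = 2
Fraction = 2 / 24 = 1/12 (gcd(2,24)=2) = 1/12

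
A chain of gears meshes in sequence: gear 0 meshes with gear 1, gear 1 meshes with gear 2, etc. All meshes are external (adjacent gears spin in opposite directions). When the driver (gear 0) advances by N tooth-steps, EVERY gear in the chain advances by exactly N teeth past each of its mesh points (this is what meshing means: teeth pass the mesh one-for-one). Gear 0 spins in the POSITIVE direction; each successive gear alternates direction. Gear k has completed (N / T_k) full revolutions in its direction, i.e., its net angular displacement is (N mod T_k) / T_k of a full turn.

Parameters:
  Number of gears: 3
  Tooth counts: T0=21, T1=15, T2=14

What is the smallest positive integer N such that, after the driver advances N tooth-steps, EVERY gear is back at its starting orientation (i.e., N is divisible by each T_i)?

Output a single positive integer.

Answer: 210

Derivation:
Gear k returns to start when N is a multiple of T_k.
All gears at start simultaneously when N is a common multiple of [21, 15, 14]; the smallest such N is lcm(21, 15, 14).
Start: lcm = T0 = 21
Fold in T1=15: gcd(21, 15) = 3; lcm(21, 15) = 21 * 15 / 3 = 315 / 3 = 105
Fold in T2=14: gcd(105, 14) = 7; lcm(105, 14) = 105 * 14 / 7 = 1470 / 7 = 210
Full cycle length = 210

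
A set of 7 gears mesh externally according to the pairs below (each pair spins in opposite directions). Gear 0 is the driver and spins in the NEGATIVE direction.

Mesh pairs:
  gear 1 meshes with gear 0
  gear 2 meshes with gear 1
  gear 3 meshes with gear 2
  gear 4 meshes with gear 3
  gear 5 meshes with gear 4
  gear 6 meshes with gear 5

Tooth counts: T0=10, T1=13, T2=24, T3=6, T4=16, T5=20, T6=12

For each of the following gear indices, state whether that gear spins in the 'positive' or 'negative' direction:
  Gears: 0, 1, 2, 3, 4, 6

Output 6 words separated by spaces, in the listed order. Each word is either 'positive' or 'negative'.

Gear 0 (driver): negative (depth 0)
  gear 1: meshes with gear 0 -> depth 1 -> positive (opposite of gear 0)
  gear 2: meshes with gear 1 -> depth 2 -> negative (opposite of gear 1)
  gear 3: meshes with gear 2 -> depth 3 -> positive (opposite of gear 2)
  gear 4: meshes with gear 3 -> depth 4 -> negative (opposite of gear 3)
  gear 5: meshes with gear 4 -> depth 5 -> positive (opposite of gear 4)
  gear 6: meshes with gear 5 -> depth 6 -> negative (opposite of gear 5)
Queried indices 0, 1, 2, 3, 4, 6 -> negative, positive, negative, positive, negative, negative

Answer: negative positive negative positive negative negative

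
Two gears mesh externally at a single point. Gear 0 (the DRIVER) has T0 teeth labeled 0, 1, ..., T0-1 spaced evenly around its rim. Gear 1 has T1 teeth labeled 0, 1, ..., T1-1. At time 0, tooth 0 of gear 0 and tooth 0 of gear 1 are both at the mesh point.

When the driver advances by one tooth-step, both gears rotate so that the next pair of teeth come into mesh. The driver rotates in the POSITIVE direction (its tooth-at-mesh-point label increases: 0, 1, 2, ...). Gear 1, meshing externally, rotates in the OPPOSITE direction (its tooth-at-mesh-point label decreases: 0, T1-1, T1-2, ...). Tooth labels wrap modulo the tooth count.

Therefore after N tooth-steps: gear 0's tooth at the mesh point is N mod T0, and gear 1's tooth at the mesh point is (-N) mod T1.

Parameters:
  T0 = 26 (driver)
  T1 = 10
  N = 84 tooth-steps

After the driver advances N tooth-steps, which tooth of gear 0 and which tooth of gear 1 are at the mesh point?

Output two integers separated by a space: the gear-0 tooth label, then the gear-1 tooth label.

Gear 0 (driver, T0=26): tooth at mesh = N mod T0
  84 = 3 * 26 + 6, so 84 mod 26 = 6
  gear 0 tooth = 6
Gear 1 (driven, T1=10): tooth at mesh = (-N) mod T1
  84 = 8 * 10 + 4, so 84 mod 10 = 4
  (-84) mod 10 = (-4) mod 10 = 10 - 4 = 6
Mesh after 84 steps: gear-0 tooth 6 meets gear-1 tooth 6

Answer: 6 6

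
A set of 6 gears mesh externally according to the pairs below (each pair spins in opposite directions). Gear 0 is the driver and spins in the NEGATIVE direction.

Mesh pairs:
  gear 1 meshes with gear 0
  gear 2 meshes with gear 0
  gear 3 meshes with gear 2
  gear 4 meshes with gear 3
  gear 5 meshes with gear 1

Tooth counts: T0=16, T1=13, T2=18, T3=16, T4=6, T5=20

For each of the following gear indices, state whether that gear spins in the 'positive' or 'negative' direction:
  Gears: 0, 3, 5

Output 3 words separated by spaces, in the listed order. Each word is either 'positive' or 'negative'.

Answer: negative negative negative

Derivation:
Gear 0 (driver): negative (depth 0)
  gear 1: meshes with gear 0 -> depth 1 -> positive (opposite of gear 0)
  gear 2: meshes with gear 0 -> depth 1 -> positive (opposite of gear 0)
  gear 3: meshes with gear 2 -> depth 2 -> negative (opposite of gear 2)
  gear 4: meshes with gear 3 -> depth 3 -> positive (opposite of gear 3)
  gear 5: meshes with gear 1 -> depth 2 -> negative (opposite of gear 1)
Queried indices 0, 3, 5 -> negative, negative, negative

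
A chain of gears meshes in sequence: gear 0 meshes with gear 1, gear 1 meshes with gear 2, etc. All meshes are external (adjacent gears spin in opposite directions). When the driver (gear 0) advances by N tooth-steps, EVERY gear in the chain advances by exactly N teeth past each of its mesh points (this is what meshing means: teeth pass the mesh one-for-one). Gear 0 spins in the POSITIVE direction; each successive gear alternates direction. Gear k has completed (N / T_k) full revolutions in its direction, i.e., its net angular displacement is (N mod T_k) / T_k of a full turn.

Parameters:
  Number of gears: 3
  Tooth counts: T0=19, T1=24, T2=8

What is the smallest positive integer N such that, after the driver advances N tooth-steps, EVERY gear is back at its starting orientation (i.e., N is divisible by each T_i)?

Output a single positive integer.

Gear k returns to start when N is a multiple of T_k.
All gears at start simultaneously when N is a common multiple of [19, 24, 8]; the smallest such N is lcm(19, 24, 8).
Start: lcm = T0 = 19
Fold in T1=24: gcd(19, 24) = 1; lcm(19, 24) = 19 * 24 / 1 = 456 / 1 = 456
Fold in T2=8: gcd(456, 8) = 8; lcm(456, 8) = 456 * 8 / 8 = 3648 / 8 = 456
Full cycle length = 456

Answer: 456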